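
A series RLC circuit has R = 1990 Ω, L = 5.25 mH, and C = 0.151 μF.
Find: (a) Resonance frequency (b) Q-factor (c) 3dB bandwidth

Step 1 — Resonance: ω₀ = 1/√(LC) = 1/√(0.00525·1.51e-07) = 3.552e+04 rad/s.
Step 2 — f₀ = ω₀/(2π) = 5653 Hz.
Step 3 — Series Q: Q = ω₀L/R = 3.552e+04·0.00525/1990 = 0.0937.
Step 4 — Bandwidth: Δω = ω₀/Q = 3.79e+05 rad/s; BW = Δω/(2π) = 6.033e+04 Hz.

(a) f₀ = 5653 Hz  (b) Q = 0.0937  (c) BW = 6.033e+04 Hz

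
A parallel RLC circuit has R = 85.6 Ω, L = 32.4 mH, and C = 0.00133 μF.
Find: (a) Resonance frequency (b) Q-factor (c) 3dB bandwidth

Step 1 — Resonance: ω₀ = 1/√(LC) = 1/√(0.0324·1.33e-09) = 1.523e+05 rad/s.
Step 2 — f₀ = ω₀/(2π) = 2.424e+04 Hz.
Step 3 — Parallel Q: Q = R/(ω₀L) = 85.6/(1.523e+05·0.0324) = 0.01734.
Step 4 — Bandwidth: Δω = ω₀/Q = 8.784e+06 rad/s; BW = Δω/(2π) = 1.398e+06 Hz.

(a) f₀ = 2.424e+04 Hz  (b) Q = 0.01734  (c) BW = 1.398e+06 Hz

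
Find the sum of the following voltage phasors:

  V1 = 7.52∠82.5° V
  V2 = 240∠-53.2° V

Step 1 — Convert each phasor to rectangular form:
  V1 = 7.52·(cos(82.5°) + j·sin(82.5°)) = 0.9816 + j7.456 V
  V2 = 240·(cos(-53.2°) + j·sin(-53.2°)) = 143.8 - j192.2 V
Step 2 — Sum components: V_total = 144.7 - j184.7 V.
Step 3 — Convert to polar: |V_total| = 234.7 V, ∠V_total = -51.9°.

V_total = 234.7∠-51.9° V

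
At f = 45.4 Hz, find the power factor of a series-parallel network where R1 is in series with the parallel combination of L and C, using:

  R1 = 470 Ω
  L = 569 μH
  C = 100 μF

Step 1 — Angular frequency: ω = 2π·f = 2π·45.4 = 285.3 rad/s.
Step 2 — Component impedances:
  R1: Z = R = 470 Ω
  L: Z = jωL = j·285.3·0.000569 = 0 + j0.1623 Ω
  C: Z = 1/(jωC) = -j/(ω·C) = 0 - j35.06 Ω
Step 3 — Parallel branch: L || C = 1/(1/L + 1/C) = 0 + j0.1631 Ω.
Step 4 — Series with R1: Z_total = R1 + (L || C) = 470 + j0.1631 Ω = 470∠0.0° Ω.
Step 5 — Power factor: PF = cos(φ) = Re(Z)/|Z| = 470/470 = 1.
Step 6 — Type: Im(Z) = 0.1631 ⇒ lagging (phase φ = 0.0°).

PF = 1 (lagging, φ = 0.0°)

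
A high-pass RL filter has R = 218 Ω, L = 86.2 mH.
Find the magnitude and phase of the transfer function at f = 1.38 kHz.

Step 1 — Angular frequency: ω = 2π·1380 = 8671 rad/s.
Step 2 — Transfer function: H(jω) = jωL/(R + jωL).
Step 3 — Numerator jωL = j·747.4; denominator R + jωL = 218 + j747.4.
Step 4 — H = 0.9216 + j0.2688.
Step 5 — Magnitude: |H| = 0.96 (-0.4 dB); phase: φ = 16.3°.

|H| = 0.96 (-0.4 dB), φ = 16.3°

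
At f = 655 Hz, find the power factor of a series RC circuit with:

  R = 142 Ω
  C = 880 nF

Step 1 — Angular frequency: ω = 2π·f = 2π·655 = 4115 rad/s.
Step 2 — Component impedances:
  R: Z = R = 142 Ω
  C: Z = 1/(jωC) = -j/(ω·C) = 0 - j276.1 Ω
Step 3 — Series combination: Z_total = R + C = 142 - j276.1 Ω = 310.5∠-62.8° Ω.
Step 4 — Power factor: PF = cos(φ) = Re(Z)/|Z| = 142/310.5 = 0.4573.
Step 5 — Type: Im(Z) = -276.1 ⇒ leading (phase φ = -62.8°).

PF = 0.4573 (leading, φ = -62.8°)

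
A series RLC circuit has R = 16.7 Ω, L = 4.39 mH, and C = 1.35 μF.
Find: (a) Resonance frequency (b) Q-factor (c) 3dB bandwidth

Step 1 — Resonance condition Im(Z)=0 gives ω₀ = 1/√(LC).
Step 2 — ω₀ = 1/√(0.00439·1.35e-06) = 1.299e+04 rad/s.
Step 3 — f₀ = ω₀/(2π) = 2067 Hz.
Step 4 — Series Q: Q = ω₀L/R = 1.299e+04·0.00439/16.7 = 3.415.
Step 5 — 3dB bandwidth: Δω = ω₀/Q = 3804 rad/s; BW = Δω/(2π) = 605.4 Hz.

(a) f₀ = 2067 Hz  (b) Q = 3.415  (c) BW = 605.4 Hz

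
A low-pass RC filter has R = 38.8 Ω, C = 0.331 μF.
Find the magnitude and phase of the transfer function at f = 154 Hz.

Step 1 — Angular frequency: ω = 2π·154 = 967.6 rad/s.
Step 2 — Transfer function: H(jω) = 1/(1 + jωRC).
Step 3 — Denominator: 1 + jωRC = 1 + j·967.6·38.8·3.31e-07 = 1 + j0.01243.
Step 4 — H = 0.9998 - j0.01242.
Step 5 — Magnitude: |H| = 0.9999 (-0.0 dB); phase: φ = -0.7°.

|H| = 0.9999 (-0.0 dB), φ = -0.7°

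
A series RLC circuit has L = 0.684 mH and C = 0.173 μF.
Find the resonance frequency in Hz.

Step 1 — Resonance condition Im(Z)=0 gives ω₀ = 1/√(LC).
Step 2 — ω₀ = 1/√(0.000684·1.73e-07) = 9.193e+04 rad/s.
Step 3 — f₀ = ω₀/(2π) = 1.463e+04 Hz.

f₀ = 1.463e+04 Hz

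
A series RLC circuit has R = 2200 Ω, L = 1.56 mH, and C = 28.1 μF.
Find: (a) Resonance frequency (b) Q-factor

Step 1 — Resonance condition Im(Z)=0 gives ω₀ = 1/√(LC).
Step 2 — ω₀ = 1/√(0.00156·2.81e-05) = 4776 rad/s.
Step 3 — f₀ = ω₀/(2π) = 760.2 Hz.
Step 4 — Series Q: Q = ω₀L/R = 4776·0.00156/2200 = 0.003387.

(a) f₀ = 760.2 Hz  (b) Q = 0.003387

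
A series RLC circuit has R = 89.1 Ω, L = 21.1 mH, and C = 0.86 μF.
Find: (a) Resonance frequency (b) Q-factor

Step 1 — Resonance condition Im(Z)=0 gives ω₀ = 1/√(LC).
Step 2 — ω₀ = 1/√(0.0211·8.6e-07) = 7424 rad/s.
Step 3 — f₀ = ω₀/(2π) = 1181 Hz.
Step 4 — Series Q: Q = ω₀L/R = 7424·0.0211/89.1 = 1.758.

(a) f₀ = 1181 Hz  (b) Q = 1.758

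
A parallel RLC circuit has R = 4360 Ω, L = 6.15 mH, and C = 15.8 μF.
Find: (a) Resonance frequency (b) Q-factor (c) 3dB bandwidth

Step 1 — Resonance: ω₀ = 1/√(LC) = 1/√(0.00615·1.58e-05) = 3208 rad/s.
Step 2 — f₀ = ω₀/(2π) = 510.6 Hz.
Step 3 — Parallel Q: Q = R/(ω₀L) = 4360/(3208·0.00615) = 221.
Step 4 — Bandwidth: Δω = ω₀/Q = 14.52 rad/s; BW = Δω/(2π) = 2.31 Hz.

(a) f₀ = 510.6 Hz  (b) Q = 221  (c) BW = 2.31 Hz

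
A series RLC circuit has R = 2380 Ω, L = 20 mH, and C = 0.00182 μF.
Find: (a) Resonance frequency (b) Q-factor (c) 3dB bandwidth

Step 1 — Resonance condition Im(Z)=0 gives ω₀ = 1/√(LC).
Step 2 — ω₀ = 1/√(0.02·1.82e-09) = 1.657e+05 rad/s.
Step 3 — f₀ = ω₀/(2π) = 2.638e+04 Hz.
Step 4 — Series Q: Q = ω₀L/R = 1.657e+05·0.02/2380 = 1.393.
Step 5 — 3dB bandwidth: Δω = ω₀/Q = 1.19e+05 rad/s; BW = Δω/(2π) = 1.894e+04 Hz.

(a) f₀ = 2.638e+04 Hz  (b) Q = 1.393  (c) BW = 1.894e+04 Hz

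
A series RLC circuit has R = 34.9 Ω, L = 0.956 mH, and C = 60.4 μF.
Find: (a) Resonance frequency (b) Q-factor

Step 1 — Resonance condition Im(Z)=0 gives ω₀ = 1/√(LC).
Step 2 — ω₀ = 1/√(0.000956·6.04e-05) = 4162 rad/s.
Step 3 — f₀ = ω₀/(2π) = 662.3 Hz.
Step 4 — Series Q: Q = ω₀L/R = 4162·0.000956/34.9 = 0.114.

(a) f₀ = 662.3 Hz  (b) Q = 0.114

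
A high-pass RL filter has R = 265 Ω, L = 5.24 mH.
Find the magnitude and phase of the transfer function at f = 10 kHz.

Step 1 — Angular frequency: ω = 2π·1e+04 = 6.283e+04 rad/s.
Step 2 — Transfer function: H(jω) = jωL/(R + jωL).
Step 3 — Numerator jωL = j·329.2; denominator R + jωL = 265 + j329.2.
Step 4 — H = 0.6069 + j0.4884.
Step 5 — Magnitude: |H| = 0.779 (-2.2 dB); phase: φ = 38.8°.

|H| = 0.779 (-2.2 dB), φ = 38.8°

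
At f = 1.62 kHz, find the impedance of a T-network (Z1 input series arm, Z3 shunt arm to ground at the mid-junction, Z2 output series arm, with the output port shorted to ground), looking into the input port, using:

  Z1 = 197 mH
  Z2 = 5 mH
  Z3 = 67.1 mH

Step 1 — Angular frequency: ω = 2π·f = 2π·1620 = 1.018e+04 rad/s.
Step 2 — Component impedances:
  Z1: Z = jωL = j·1.018e+04·0.197 = 0 + j2005 Ω
  Z2: Z = jωL = j·1.018e+04·0.005 = 0 + j50.89 Ω
  Z3: Z = jωL = j·1.018e+04·0.0671 = 0 + j683 Ω
Step 3 — With the output port shorted to ground, the output series arm Z2 runs from the junction to ground; the shunt arm Z3 also runs from the junction to ground. They appear in parallel: Z3 || Z2 = 0 + j47.36 Ω.
Step 4 — Series with input arm Z1: Z_in = Z1 + (Z3 || Z2) = 0 + j2053 Ω = 2053∠90.0° Ω.

Z = 0 + j2053 Ω = 2053∠90.0° Ω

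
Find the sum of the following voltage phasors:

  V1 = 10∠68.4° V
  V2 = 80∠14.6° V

Step 1 — Convert each phasor to rectangular form:
  V1 = 10·(cos(68.4°) + j·sin(68.4°)) = 3.681 + j9.298 V
  V2 = 80·(cos(14.6°) + j·sin(14.6°)) = 77.42 + j20.17 V
Step 2 — Sum components: V_total = 81.1 + j29.46 V.
Step 3 — Convert to polar: |V_total| = 86.28 V, ∠V_total = 20.0°.

V_total = 86.28∠20.0° V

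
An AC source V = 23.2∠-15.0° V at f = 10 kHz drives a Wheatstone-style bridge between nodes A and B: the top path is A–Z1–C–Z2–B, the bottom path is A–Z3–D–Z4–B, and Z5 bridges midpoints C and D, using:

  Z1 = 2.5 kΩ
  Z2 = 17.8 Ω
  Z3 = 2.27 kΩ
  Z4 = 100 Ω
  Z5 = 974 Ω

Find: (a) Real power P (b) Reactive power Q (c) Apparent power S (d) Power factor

Step 1 — Angular frequency: ω = 2π·f = 2π·1e+04 = 6.283e+04 rad/s.
Step 2 — Component impedances:
  Z1: Z = R = 2500 Ω
  Z2: Z = R = 17.8 Ω
  Z3: Z = R = 2270 Ω
  Z4: Z = R = 100 Ω
  Z5: Z = R = 974 Ω
Step 3 — Bridge requires nodal analysis (the Z5 bridge couples midpoints C and D, so the two paths cannot be reduced to a simple series/parallel combination). Setting node B to ground and injecting 1 A at node A, the 3-node admittance system at A, C, D solves to V_A = Z_AB = 1219 Ω = 1219∠0.0° Ω.
Step 4 — Source phasor: V = 23.2∠-15.0° V = 22.41 - j6.005 V.
Step 5 — Current: I = V / Z = 0.01838 - j0.004925 A = 0.01903∠-15.0° A.
Step 6 — Complex power: S = V·I* = 0.4415 VA.
Step 7 — Real power: P = Re(S) = 0.4415 W.
Step 8 — Reactive power: Q = Im(S) = 0 VAR.
Step 9 — Apparent power: |S| = 0.4415 VA.
Step 10 — Power factor: PF = P/|S| = 1 (unity).

(a) P = 0.4415 W  (b) Q = 0 VAR  (c) S = 0.4415 VA  (d) PF = 1 (unity)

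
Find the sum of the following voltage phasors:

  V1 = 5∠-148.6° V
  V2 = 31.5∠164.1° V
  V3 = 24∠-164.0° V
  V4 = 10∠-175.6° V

Step 1 — Convert each phasor to rectangular form:
  V1 = 5·(cos(-148.6°) + j·sin(-148.6°)) = -4.268 - j2.605 V
  V2 = 31.5·(cos(164.1°) + j·sin(164.1°)) = -30.29 + j8.63 V
  V3 = 24·(cos(-164.0°) + j·sin(-164.0°)) = -23.07 - j6.615 V
  V4 = 10·(cos(-175.6°) + j·sin(-175.6°)) = -9.971 - j0.7672 V
Step 2 — Sum components: V_total = -67.6 - j1.358 V.
Step 3 — Convert to polar: |V_total| = 67.62 V, ∠V_total = -178.8°.

V_total = 67.62∠-178.8° V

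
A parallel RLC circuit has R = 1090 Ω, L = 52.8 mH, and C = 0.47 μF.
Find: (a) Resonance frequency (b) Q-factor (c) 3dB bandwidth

Step 1 — Resonance: ω₀ = 1/√(LC) = 1/√(0.0528·4.7e-07) = 6348 rad/s.
Step 2 — f₀ = ω₀/(2π) = 1010 Hz.
Step 3 — Parallel Q: Q = R/(ω₀L) = 1090/(6348·0.0528) = 3.252.
Step 4 — Bandwidth: Δω = ω₀/Q = 1952 rad/s; BW = Δω/(2π) = 310.7 Hz.

(a) f₀ = 1010 Hz  (b) Q = 3.252  (c) BW = 310.7 Hz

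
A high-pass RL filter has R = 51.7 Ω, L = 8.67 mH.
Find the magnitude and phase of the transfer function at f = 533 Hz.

Step 1 — Angular frequency: ω = 2π·533 = 3349 rad/s.
Step 2 — Transfer function: H(jω) = jωL/(R + jωL).
Step 3 — Numerator jωL = j·29.04; denominator R + jωL = 51.7 + j29.04.
Step 4 — H = 0.2398 + j0.4269.
Step 5 — Magnitude: |H| = 0.4897 (-6.2 dB); phase: φ = 60.7°.

|H| = 0.4897 (-6.2 dB), φ = 60.7°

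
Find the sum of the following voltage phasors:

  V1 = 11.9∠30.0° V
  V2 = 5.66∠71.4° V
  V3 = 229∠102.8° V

Step 1 — Convert each phasor to rectangular form:
  V1 = 11.9·(cos(30.0°) + j·sin(30.0°)) = 10.31 + j5.95 V
  V2 = 5.66·(cos(71.4°) + j·sin(71.4°)) = 1.805 + j5.364 V
  V3 = 229·(cos(102.8°) + j·sin(102.8°)) = -50.73 + j223.3 V
Step 2 — Sum components: V_total = -38.62 + j234.6 V.
Step 3 — Convert to polar: |V_total| = 237.8 V, ∠V_total = 99.3°.

V_total = 237.8∠99.3° V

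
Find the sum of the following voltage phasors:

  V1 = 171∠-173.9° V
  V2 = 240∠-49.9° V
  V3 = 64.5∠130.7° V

Step 1 — Convert each phasor to rectangular form:
  V1 = 171·(cos(-173.9°) + j·sin(-173.9°)) = -170 - j18.17 V
  V2 = 240·(cos(-49.9°) + j·sin(-49.9°)) = 154.6 - j183.6 V
  V3 = 64.5·(cos(130.7°) + j·sin(130.7°)) = -42.06 + j48.9 V
Step 2 — Sum components: V_total = -57.5 - j152.9 V.
Step 3 — Convert to polar: |V_total| = 163.3 V, ∠V_total = -110.6°.

V_total = 163.3∠-110.6° V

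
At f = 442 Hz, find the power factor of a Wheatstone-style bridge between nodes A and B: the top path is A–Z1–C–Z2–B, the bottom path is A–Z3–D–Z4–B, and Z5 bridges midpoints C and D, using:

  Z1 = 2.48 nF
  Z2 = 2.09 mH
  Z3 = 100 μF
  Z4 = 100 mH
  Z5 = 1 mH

Step 1 — Angular frequency: ω = 2π·f = 2π·442 = 2777 rad/s.
Step 2 — Component impedances:
  Z1: Z = 1/(jωC) = -j/(ω·C) = 0 - j1.452e+05 Ω
  Z2: Z = jωL = j·2777·0.00209 = 0 + j5.804 Ω
  Z3: Z = 1/(jωC) = -j/(ω·C) = 0 - j3.601 Ω
  Z4: Z = jωL = j·2777·0.1 = 0 + j277.7 Ω
  Z5: Z = jωL = j·2777·0.001 = 0 + j2.777 Ω
Step 3 — Bridge requires nodal analysis (the Z5 bridge couples midpoints C and D, so the two paths cannot be reduced to a simple series/parallel combination). Setting node B to ground and injecting 1 A at node A, the 3-node admittance system at A, C, D solves to V_A = Z_AB = 0 + j4.723 Ω = 4.723∠90.0° Ω.
Step 4 — Power factor: PF = cos(φ) = Re(Z)/|Z| = 0/4.723 = 0.
Step 5 — Type: Im(Z) = 4.723 ⇒ lagging (phase φ = 90.0°).

PF = 0 (lagging, φ = 90.0°)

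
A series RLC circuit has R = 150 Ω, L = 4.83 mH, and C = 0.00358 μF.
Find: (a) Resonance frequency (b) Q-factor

Step 1 — Resonance condition Im(Z)=0 gives ω₀ = 1/√(LC).
Step 2 — ω₀ = 1/√(0.00483·3.58e-09) = 2.405e+05 rad/s.
Step 3 — f₀ = ω₀/(2π) = 3.827e+04 Hz.
Step 4 — Series Q: Q = ω₀L/R = 2.405e+05·0.00483/150 = 7.744.

(a) f₀ = 3.827e+04 Hz  (b) Q = 7.744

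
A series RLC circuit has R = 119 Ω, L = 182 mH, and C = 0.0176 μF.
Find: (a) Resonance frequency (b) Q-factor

Step 1 — Resonance condition Im(Z)=0 gives ω₀ = 1/√(LC).
Step 2 — ω₀ = 1/√(0.182·1.76e-08) = 1.767e+04 rad/s.
Step 3 — f₀ = ω₀/(2π) = 2812 Hz.
Step 4 — Series Q: Q = ω₀L/R = 1.767e+04·0.182/119 = 27.02.

(a) f₀ = 2812 Hz  (b) Q = 27.02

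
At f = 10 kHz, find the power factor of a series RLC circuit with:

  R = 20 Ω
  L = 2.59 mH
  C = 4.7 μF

Step 1 — Angular frequency: ω = 2π·f = 2π·1e+04 = 6.283e+04 rad/s.
Step 2 — Component impedances:
  R: Z = R = 20 Ω
  L: Z = jωL = j·6.283e+04·0.00259 = 0 + j162.7 Ω
  C: Z = 1/(jωC) = -j/(ω·C) = 0 - j3.386 Ω
Step 3 — Series combination: Z_total = R + L + C = 20 + j159.3 Ω = 160.6∠82.8° Ω.
Step 4 — Power factor: PF = cos(φ) = Re(Z)/|Z| = 20/160.6 = 0.1245.
Step 5 — Type: Im(Z) = 159.3 ⇒ lagging (phase φ = 82.8°).

PF = 0.1245 (lagging, φ = 82.8°)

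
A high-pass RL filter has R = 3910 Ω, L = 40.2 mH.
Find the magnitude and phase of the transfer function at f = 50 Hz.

Step 1 — Angular frequency: ω = 2π·50 = 314.2 rad/s.
Step 2 — Transfer function: H(jω) = jωL/(R + jωL).
Step 3 — Numerator jωL = j·12.63; denominator R + jωL = 3910 + j12.63.
Step 4 — H = 1.043e-05 + j0.00323.
Step 5 — Magnitude: |H| = 0.00323 (-49.8 dB); phase: φ = 89.8°.

|H| = 0.00323 (-49.8 dB), φ = 89.8°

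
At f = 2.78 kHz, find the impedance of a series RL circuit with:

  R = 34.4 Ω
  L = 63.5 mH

Step 1 — Angular frequency: ω = 2π·f = 2π·2780 = 1.747e+04 rad/s.
Step 2 — Component impedances:
  R: Z = R = 34.4 Ω
  L: Z = jωL = j·1.747e+04·0.0635 = 0 + j1109 Ω
Step 3 — Series combination: Z_total = R + L = 34.4 + j1109 Ω = 1110∠88.2° Ω.

Z = 34.4 + j1109 Ω = 1110∠88.2° Ω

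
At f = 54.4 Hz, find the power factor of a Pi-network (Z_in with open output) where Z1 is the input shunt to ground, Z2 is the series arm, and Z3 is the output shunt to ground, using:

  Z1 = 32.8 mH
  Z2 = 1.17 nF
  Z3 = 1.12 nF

Step 1 — Angular frequency: ω = 2π·f = 2π·54.4 = 341.8 rad/s.
Step 2 — Component impedances:
  Z1: Z = jωL = j·341.8·0.0328 = 0 + j11.21 Ω
  Z2: Z = 1/(jωC) = -j/(ω·C) = 0 - j2.501e+06 Ω
  Z3: Z = 1/(jωC) = -j/(ω·C) = 0 - j2.612e+06 Ω
Step 3 — With open output, the series arm Z2 and the output shunt Z3 appear in series to ground: Z2 + Z3 = 0 - j5.113e+06 Ω.
Step 4 — Parallel with input shunt Z1: Z_in = Z1 || (Z2 + Z3) = 0 + j11.21 Ω = 11.21∠90.0° Ω.
Step 5 — Power factor: PF = cos(φ) = Re(Z)/|Z| = -0/11.21 = -0.
Step 6 — Type: Im(Z) = 11.21 ⇒ lagging (phase φ = 90.0°).

PF = -0 (lagging, φ = 90.0°)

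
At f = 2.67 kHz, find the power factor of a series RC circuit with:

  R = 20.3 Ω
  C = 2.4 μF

Step 1 — Angular frequency: ω = 2π·f = 2π·2670 = 1.678e+04 rad/s.
Step 2 — Component impedances:
  R: Z = R = 20.3 Ω
  C: Z = 1/(jωC) = -j/(ω·C) = 0 - j24.84 Ω
Step 3 — Series combination: Z_total = R + C = 20.3 - j24.84 Ω = 32.08∠-50.7° Ω.
Step 4 — Power factor: PF = cos(φ) = Re(Z)/|Z| = 20.3/32.08 = 0.6328.
Step 5 — Type: Im(Z) = -24.84 ⇒ leading (phase φ = -50.7°).

PF = 0.6328 (leading, φ = -50.7°)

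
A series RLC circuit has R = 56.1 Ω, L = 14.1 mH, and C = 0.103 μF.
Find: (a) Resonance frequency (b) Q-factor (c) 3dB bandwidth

Step 1 — Resonance: ω₀ = 1/√(LC) = 1/√(0.0141·1.03e-07) = 2.624e+04 rad/s.
Step 2 — f₀ = ω₀/(2π) = 4176 Hz.
Step 3 — Series Q: Q = ω₀L/R = 2.624e+04·0.0141/56.1 = 6.595.
Step 4 — Bandwidth: Δω = ω₀/Q = 3979 rad/s; BW = Δω/(2π) = 633.2 Hz.

(a) f₀ = 4176 Hz  (b) Q = 6.595  (c) BW = 633.2 Hz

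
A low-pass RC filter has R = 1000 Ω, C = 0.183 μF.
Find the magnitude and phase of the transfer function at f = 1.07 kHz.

Step 1 — Angular frequency: ω = 2π·1070 = 6723 rad/s.
Step 2 — Transfer function: H(jω) = 1/(1 + jωRC).
Step 3 — Denominator: 1 + jωRC = 1 + j·6723·1000·1.83e-07 = 1 + j1.23.
Step 4 — H = 0.3978 - j0.4894.
Step 5 — Magnitude: |H| = 0.6307 (-4.0 dB); phase: φ = -50.9°.

|H| = 0.6307 (-4.0 dB), φ = -50.9°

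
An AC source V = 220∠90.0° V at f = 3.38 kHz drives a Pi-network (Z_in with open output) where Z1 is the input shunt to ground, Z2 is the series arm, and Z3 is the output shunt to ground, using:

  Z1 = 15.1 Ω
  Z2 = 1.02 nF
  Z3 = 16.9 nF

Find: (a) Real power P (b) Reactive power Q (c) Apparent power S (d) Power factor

Step 1 — Angular frequency: ω = 2π·f = 2π·3380 = 2.124e+04 rad/s.
Step 2 — Component impedances:
  Z1: Z = R = 15.1 Ω
  Z2: Z = 1/(jωC) = -j/(ω·C) = 0 - j4.616e+04 Ω
  Z3: Z = 1/(jωC) = -j/(ω·C) = 0 - j2786 Ω
Step 3 — With open output, the series arm Z2 and the output shunt Z3 appear in series to ground: Z2 + Z3 = 0 - j4.895e+04 Ω.
Step 4 — Parallel with input shunt Z1: Z_in = Z1 || (Z2 + Z3) = 15.1 - j0.004658 Ω = 15.1∠-0.0° Ω.
Step 5 — Source phasor: V = 220∠90.0° V = 0 + j220 V.
Step 6 — Current: I = V / Z = -0.004494 + j14.57 A = 14.57∠90.0° A.
Step 7 — Complex power: S = V·I* = 3205 - j0.9888 VA.
Step 8 — Real power: P = Re(S) = 3205 W.
Step 9 — Reactive power: Q = Im(S) = -0.9888 VAR.
Step 10 — Apparent power: |S| = 3205 VA.
Step 11 — Power factor: PF = P/|S| = 1 (leading).

(a) P = 3205 W  (b) Q = -0.9888 VAR  (c) S = 3205 VA  (d) PF = 1 (leading)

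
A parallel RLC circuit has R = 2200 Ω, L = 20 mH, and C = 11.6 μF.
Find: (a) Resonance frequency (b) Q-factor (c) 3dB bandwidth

Step 1 — Resonance: ω₀ = 1/√(LC) = 1/√(0.02·1.16e-05) = 2076 rad/s.
Step 2 — f₀ = ω₀/(2π) = 330.4 Hz.
Step 3 — Parallel Q: Q = R/(ω₀L) = 2200/(2076·0.02) = 52.98.
Step 4 — Bandwidth: Δω = ω₀/Q = 39.18 rad/s; BW = Δω/(2π) = 6.236 Hz.

(a) f₀ = 330.4 Hz  (b) Q = 52.98  (c) BW = 6.236 Hz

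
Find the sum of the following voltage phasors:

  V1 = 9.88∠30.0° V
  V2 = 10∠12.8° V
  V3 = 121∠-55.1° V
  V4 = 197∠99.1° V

Step 1 — Convert each phasor to rectangular form:
  V1 = 9.88·(cos(30.0°) + j·sin(30.0°)) = 8.556 + j4.94 V
  V2 = 10·(cos(12.8°) + j·sin(12.8°)) = 9.751 + j2.215 V
  V3 = 121·(cos(-55.1°) + j·sin(-55.1°)) = 69.23 - j99.24 V
  V4 = 197·(cos(99.1°) + j·sin(99.1°)) = -31.16 + j194.5 V
Step 2 — Sum components: V_total = 56.38 + j102.4 V.
Step 3 — Convert to polar: |V_total| = 116.9 V, ∠V_total = 61.2°.

V_total = 116.9∠61.2° V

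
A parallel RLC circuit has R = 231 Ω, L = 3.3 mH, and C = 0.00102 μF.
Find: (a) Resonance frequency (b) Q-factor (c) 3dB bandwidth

Step 1 — Resonance: ω₀ = 1/√(LC) = 1/√(0.0033·1.02e-09) = 5.451e+05 rad/s.
Step 2 — f₀ = ω₀/(2π) = 8.675e+04 Hz.
Step 3 — Parallel Q: Q = R/(ω₀L) = 231/(5.451e+05·0.0033) = 0.1284.
Step 4 — Bandwidth: Δω = ω₀/Q = 4.244e+06 rad/s; BW = Δω/(2π) = 6.755e+05 Hz.

(a) f₀ = 8.675e+04 Hz  (b) Q = 0.1284  (c) BW = 6.755e+05 Hz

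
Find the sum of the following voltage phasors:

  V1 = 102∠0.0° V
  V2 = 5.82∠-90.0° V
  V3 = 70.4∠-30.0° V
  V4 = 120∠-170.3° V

Step 1 — Convert each phasor to rectangular form:
  V1 = 102·(cos(0.0°) + j·sin(0.0°)) = 102 V
  V2 = 5.82·(cos(-90.0°) + j·sin(-90.0°)) = 0 - j5.82 V
  V3 = 70.4·(cos(-30.0°) + j·sin(-30.0°)) = 60.97 - j35.2 V
  V4 = 120·(cos(-170.3°) + j·sin(-170.3°)) = -118.3 - j20.22 V
Step 2 — Sum components: V_total = 44.68 - j61.24 V.
Step 3 — Convert to polar: |V_total| = 75.81 V, ∠V_total = -53.9°.

V_total = 75.81∠-53.9° V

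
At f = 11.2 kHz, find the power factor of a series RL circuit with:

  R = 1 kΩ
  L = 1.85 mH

Step 1 — Angular frequency: ω = 2π·f = 2π·1.12e+04 = 7.037e+04 rad/s.
Step 2 — Component impedances:
  R: Z = R = 1000 Ω
  L: Z = jωL = j·7.037e+04·0.00185 = 0 + j130.2 Ω
Step 3 — Series combination: Z_total = R + L = 1000 + j130.2 Ω = 1008∠7.4° Ω.
Step 4 — Power factor: PF = cos(φ) = Re(Z)/|Z| = 1000/1008.44 = 0.9916.
Step 5 — Type: Im(Z) = 130.2 ⇒ lagging (phase φ = 7.4°).

PF = 0.9916 (lagging, φ = 7.4°)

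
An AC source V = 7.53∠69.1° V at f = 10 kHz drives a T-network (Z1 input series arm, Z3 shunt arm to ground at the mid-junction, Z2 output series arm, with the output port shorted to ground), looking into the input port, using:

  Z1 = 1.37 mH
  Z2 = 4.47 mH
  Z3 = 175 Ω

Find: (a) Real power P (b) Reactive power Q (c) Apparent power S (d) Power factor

Step 1 — Angular frequency: ω = 2π·f = 2π·1e+04 = 6.283e+04 rad/s.
Step 2 — Component impedances:
  Z1: Z = jωL = j·6.283e+04·0.00137 = 0 + j86.08 Ω
  Z2: Z = jωL = j·6.283e+04·0.00447 = 0 + j280.9 Ω
  Z3: Z = R = 175 Ω
Step 3 — With the output port shorted to ground, the output series arm Z2 runs from the junction to ground; the shunt arm Z3 also runs from the junction to ground. They appear in parallel: Z3 || Z2 = 126.1 + j78.55 Ω.
Step 4 — Series with input arm Z1: Z_in = Z1 + (Z3 || Z2) = 126.1 + j164.6 Ω = 207.3∠52.6° Ω.
Step 5 — Source phasor: V = 7.53∠69.1° V = 2.686 + j7.035 V.
Step 6 — Current: I = V / Z = 0.03481 + j0.01034 A = 0.03632∠16.5° A.
Step 7 — Complex power: S = V·I* = 0.1663 + j0.2171 VA.
Step 8 — Real power: P = Re(S) = 0.1663 W.
Step 9 — Reactive power: Q = Im(S) = 0.2171 VAR.
Step 10 — Apparent power: |S| = 0.2735 VA.
Step 11 — Power factor: PF = P/|S| = 0.608 (lagging).

(a) P = 0.1663 W  (b) Q = 0.2171 VAR  (c) S = 0.2735 VA  (d) PF = 0.608 (lagging)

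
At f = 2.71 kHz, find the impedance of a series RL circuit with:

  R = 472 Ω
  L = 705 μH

Step 1 — Angular frequency: ω = 2π·f = 2π·2710 = 1.703e+04 rad/s.
Step 2 — Component impedances:
  R: Z = R = 472 Ω
  L: Z = jωL = j·1.703e+04·0.000705 = 0 + j12 Ω
Step 3 — Series combination: Z_total = R + L = 472 + j12 Ω = 472.2∠1.5° Ω.

Z = 472 + j12 Ω = 472.2∠1.5° Ω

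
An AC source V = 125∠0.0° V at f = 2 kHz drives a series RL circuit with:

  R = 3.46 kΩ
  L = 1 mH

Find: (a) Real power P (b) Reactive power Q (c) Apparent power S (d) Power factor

Step 1 — Angular frequency: ω = 2π·f = 2π·2000 = 1.257e+04 rad/s.
Step 2 — Component impedances:
  R: Z = R = 3460 Ω
  L: Z = jωL = j·1.257e+04·0.001 = 0 + j12.57 Ω
Step 3 — Series combination: Z_total = R + L = 3460 + j12.57 Ω = 3460∠0.2° Ω.
Step 4 — Source phasor: V = 125∠0.0° V = 125 V.
Step 5 — Current: I = V / Z = 0.03613 - j0.0001312 A = 0.03613∠-0.2° A.
Step 6 — Complex power: S = V·I* = 4.516 + j0.0164 VA.
Step 7 — Real power: P = Re(S) = 4.516 W.
Step 8 — Reactive power: Q = Im(S) = 0.0164 VAR.
Step 9 — Apparent power: |S| = 4.516 VA.
Step 10 — Power factor: PF = P/|S| = 1 (lagging).

(a) P = 4.516 W  (b) Q = 0.0164 VAR  (c) S = 4.516 VA  (d) PF = 1 (lagging)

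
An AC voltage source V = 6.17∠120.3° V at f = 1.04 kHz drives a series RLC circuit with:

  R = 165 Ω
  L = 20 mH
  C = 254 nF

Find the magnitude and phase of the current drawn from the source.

Step 1 — Angular frequency: ω = 2π·f = 2π·1040 = 6535 rad/s.
Step 2 — Component impedances:
  R: Z = R = 165 Ω
  L: Z = jωL = j·6535·0.02 = 0 + j130.7 Ω
  C: Z = 1/(jωC) = -j/(ω·C) = 0 - j602.5 Ω
Step 3 — Series combination: Z_total = R + L + C = 165 - j471.8 Ω = 499.8∠-70.7° Ω.
Step 4 — Source phasor: V = 6.17∠120.3° V = -3.113 + j5.327 V.
Step 5 — Ohm's law: I = V / Z_total = (-3.113 + j5.327) / (165 - j471.8) = -0.01212 - j0.002361 A.
Step 6 — Convert to polar: |I| = 0.01234 A, ∠I = -169.0°.

I = 0.01234∠-169.0° A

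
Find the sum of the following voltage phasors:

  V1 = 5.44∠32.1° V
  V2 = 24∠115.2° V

Step 1 — Convert each phasor to rectangular form:
  V1 = 5.44·(cos(32.1°) + j·sin(32.1°)) = 4.608 + j2.891 V
  V2 = 24·(cos(115.2°) + j·sin(115.2°)) = -10.22 + j21.72 V
Step 2 — Sum components: V_total = -5.61 + j24.61 V.
Step 3 — Convert to polar: |V_total| = 25.24 V, ∠V_total = 102.8°.

V_total = 25.24∠102.8° V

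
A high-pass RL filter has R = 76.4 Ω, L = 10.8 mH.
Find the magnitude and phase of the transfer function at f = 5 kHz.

Step 1 — Angular frequency: ω = 2π·5000 = 3.142e+04 rad/s.
Step 2 — Transfer function: H(jω) = jωL/(R + jωL).
Step 3 — Numerator jωL = j·339.3; denominator R + jωL = 76.4 + j339.3.
Step 4 — H = 0.9517 + j0.2143.
Step 5 — Magnitude: |H| = 0.9756 (-0.2 dB); phase: φ = 12.7°.

|H| = 0.9756 (-0.2 dB), φ = 12.7°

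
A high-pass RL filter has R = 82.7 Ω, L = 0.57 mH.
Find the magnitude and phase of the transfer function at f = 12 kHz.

Step 1 — Angular frequency: ω = 2π·1.2e+04 = 7.54e+04 rad/s.
Step 2 — Transfer function: H(jω) = jωL/(R + jωL).
Step 3 — Numerator jωL = j·42.98; denominator R + jωL = 82.7 + j42.98.
Step 4 — H = 0.2126 + j0.4092.
Step 5 — Magnitude: |H| = 0.4611 (-6.7 dB); phase: φ = 62.5°.

|H| = 0.4611 (-6.7 dB), φ = 62.5°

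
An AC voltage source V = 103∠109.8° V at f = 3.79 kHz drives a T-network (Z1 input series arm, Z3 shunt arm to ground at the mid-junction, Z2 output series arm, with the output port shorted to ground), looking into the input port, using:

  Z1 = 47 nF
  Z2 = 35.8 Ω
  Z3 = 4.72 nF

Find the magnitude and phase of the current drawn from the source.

Step 1 — Angular frequency: ω = 2π·f = 2π·3790 = 2.381e+04 rad/s.
Step 2 — Component impedances:
  Z1: Z = 1/(jωC) = -j/(ω·C) = 0 - j893.5 Ω
  Z2: Z = R = 35.8 Ω
  Z3: Z = 1/(jωC) = -j/(ω·C) = 0 - j8897 Ω
Step 3 — With the output port shorted to ground, the output series arm Z2 runs from the junction to ground; the shunt arm Z3 also runs from the junction to ground. They appear in parallel: Z3 || Z2 = 35.8 - j0.1441 Ω.
Step 4 — Series with input arm Z1: Z_in = Z1 + (Z3 || Z2) = 35.8 - j893.6 Ω = 894.3∠-87.7° Ω.
Step 5 — Source phasor: V = 103∠109.8° V = -34.89 + j96.91 V.
Step 6 — Ohm's law: I = V / Z_total = (-34.89 + j96.91) / (35.8 - j893.6) = -0.1098 - j0.03464 A.
Step 7 — Convert to polar: |I| = 0.1152 A, ∠I = -162.5°.

I = 0.1152∠-162.5° A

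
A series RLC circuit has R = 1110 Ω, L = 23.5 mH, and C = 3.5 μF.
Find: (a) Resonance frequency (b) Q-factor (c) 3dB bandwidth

Step 1 — Resonance condition Im(Z)=0 gives ω₀ = 1/√(LC).
Step 2 — ω₀ = 1/√(0.0235·3.5e-06) = 3487 rad/s.
Step 3 — f₀ = ω₀/(2π) = 554.9 Hz.
Step 4 — Series Q: Q = ω₀L/R = 3487·0.0235/1110 = 0.07382.
Step 5 — 3dB bandwidth: Δω = ω₀/Q = 4.723e+04 rad/s; BW = Δω/(2π) = 7518 Hz.

(a) f₀ = 554.9 Hz  (b) Q = 0.07382  (c) BW = 7518 Hz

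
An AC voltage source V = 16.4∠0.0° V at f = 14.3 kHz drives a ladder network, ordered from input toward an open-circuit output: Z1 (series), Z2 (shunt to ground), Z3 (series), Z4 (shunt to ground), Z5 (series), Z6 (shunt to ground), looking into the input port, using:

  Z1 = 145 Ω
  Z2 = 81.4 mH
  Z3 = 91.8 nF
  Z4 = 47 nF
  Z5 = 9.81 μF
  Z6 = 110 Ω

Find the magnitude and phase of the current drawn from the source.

Step 1 — Angular frequency: ω = 2π·f = 2π·1.43e+04 = 8.985e+04 rad/s.
Step 2 — Component impedances:
  Z1: Z = R = 145 Ω
  Z2: Z = jωL = j·8.985e+04·0.0814 = 0 + j7314 Ω
  Z3: Z = 1/(jωC) = -j/(ω·C) = 0 - j121.2 Ω
  Z4: Z = 1/(jωC) = -j/(ω·C) = 0 - j236.8 Ω
  Z5: Z = 1/(jωC) = -j/(ω·C) = 0 - j1.135 Ω
  Z6: Z = R = 110 Ω
Step 3 — Ladder network (open output): work backward from the far end, alternating series and parallel combinations. Z_in = 238.9 - j166.4 Ω = 291.2∠-34.9° Ω.
Step 4 — Source phasor: V = 16.4∠0.0° V = 16.4 V.
Step 5 — Ohm's law: I = V / Z_total = (16.4) / (238.9 - j166.4) = 0.04621 + j0.0322 A.
Step 6 — Convert to polar: |I| = 0.05632 A, ∠I = 34.9°.

I = 0.05632∠34.9° A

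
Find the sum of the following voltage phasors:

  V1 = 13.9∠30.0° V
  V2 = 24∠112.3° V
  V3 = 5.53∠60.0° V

Step 1 — Convert each phasor to rectangular form:
  V1 = 13.9·(cos(30.0°) + j·sin(30.0°)) = 12.04 + j6.95 V
  V2 = 24·(cos(112.3°) + j·sin(112.3°)) = -9.107 + j22.21 V
  V3 = 5.53·(cos(60.0°) + j·sin(60.0°)) = 2.765 + j4.789 V
Step 2 — Sum components: V_total = 5.696 + j33.94 V.
Step 3 — Convert to polar: |V_total| = 34.42 V, ∠V_total = 80.5°.

V_total = 34.42∠80.5° V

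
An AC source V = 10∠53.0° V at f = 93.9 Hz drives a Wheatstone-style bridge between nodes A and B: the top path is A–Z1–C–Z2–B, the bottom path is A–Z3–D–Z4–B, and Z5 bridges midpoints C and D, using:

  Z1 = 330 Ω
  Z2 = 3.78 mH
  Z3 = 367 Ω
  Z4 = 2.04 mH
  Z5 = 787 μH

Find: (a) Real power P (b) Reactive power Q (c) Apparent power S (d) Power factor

Step 1 — Angular frequency: ω = 2π·f = 2π·93.9 = 590 rad/s.
Step 2 — Component impedances:
  Z1: Z = R = 330 Ω
  Z2: Z = jωL = j·590·0.00378 = 0 + j2.23 Ω
  Z3: Z = R = 367 Ω
  Z4: Z = jωL = j·590·0.00204 = 0 + j1.204 Ω
  Z5: Z = jωL = j·590·0.000787 = 0 + j0.4643 Ω
Step 3 — Bridge requires nodal analysis (the Z5 bridge couples midpoints C and D, so the two paths cannot be reduced to a simple series/parallel combination). Setting node B to ground and injecting 1 A at node A, the 3-node admittance system at A, C, D solves to V_A = Z_AB = 173.8 + j0.7944 Ω = 173.8∠0.3° Ω.
Step 4 — Source phasor: V = 10∠53.0° V = 6.018 + j7.986 V.
Step 5 — Current: I = V / Z = 0.03484 + j0.0458 A = 0.05755∠52.7° A.
Step 6 — Complex power: S = V·I* = 0.5755 + j0.002631 VA.
Step 7 — Real power: P = Re(S) = 0.5755 W.
Step 8 — Reactive power: Q = Im(S) = 0.002631 VAR.
Step 9 — Apparent power: |S| = 0.5755 VA.
Step 10 — Power factor: PF = P/|S| = 1 (lagging).

(a) P = 0.5755 W  (b) Q = 0.002631 VAR  (c) S = 0.5755 VA  (d) PF = 1 (lagging)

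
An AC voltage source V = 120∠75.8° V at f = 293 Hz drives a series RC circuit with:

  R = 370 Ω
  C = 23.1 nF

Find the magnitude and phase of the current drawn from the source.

Step 1 — Angular frequency: ω = 2π·f = 2π·293 = 1841 rad/s.
Step 2 — Component impedances:
  R: Z = R = 370 Ω
  C: Z = 1/(jωC) = -j/(ω·C) = 0 - j2.351e+04 Ω
Step 3 — Series combination: Z_total = R + C = 370 - j2.351e+04 Ω = 2.352e+04∠-89.1° Ω.
Step 4 — Source phasor: V = 120∠75.8° V = 29.44 + j116.3 V.
Step 5 — Ohm's law: I = V / Z_total = (29.44 + j116.3) / (370 - j2.351e+04) = -0.004926 + j0.001329 A.
Step 6 — Convert to polar: |I| = 0.005103 A, ∠I = 164.9°.

I = 0.005103∠164.9° A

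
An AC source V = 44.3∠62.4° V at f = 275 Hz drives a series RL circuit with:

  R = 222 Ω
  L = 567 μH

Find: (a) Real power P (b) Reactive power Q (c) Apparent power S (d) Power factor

Step 1 — Angular frequency: ω = 2π·f = 2π·275 = 1728 rad/s.
Step 2 — Component impedances:
  R: Z = R = 222 Ω
  L: Z = jωL = j·1728·0.000567 = 0 + j0.9797 Ω
Step 3 — Series combination: Z_total = R + L = 222 + j0.9797 Ω = 222∠0.3° Ω.
Step 4 — Source phasor: V = 44.3∠62.4° V = 20.52 + j39.26 V.
Step 5 — Current: I = V / Z = 0.09323 + j0.1764 A = 0.1995∠62.1° A.
Step 6 — Complex power: S = V·I* = 8.84 + j0.03901 VA.
Step 7 — Real power: P = Re(S) = 8.84 W.
Step 8 — Reactive power: Q = Im(S) = 0.03901 VAR.
Step 9 — Apparent power: |S| = 8.84 VA.
Step 10 — Power factor: PF = P/|S| = 1 (lagging).

(a) P = 8.84 W  (b) Q = 0.03901 VAR  (c) S = 8.84 VA  (d) PF = 1 (lagging)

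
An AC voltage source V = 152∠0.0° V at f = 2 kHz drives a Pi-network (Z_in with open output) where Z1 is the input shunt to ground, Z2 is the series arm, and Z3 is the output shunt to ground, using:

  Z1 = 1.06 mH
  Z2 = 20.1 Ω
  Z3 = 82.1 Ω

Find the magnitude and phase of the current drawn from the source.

Step 1 — Angular frequency: ω = 2π·f = 2π·2000 = 1.257e+04 rad/s.
Step 2 — Component impedances:
  Z1: Z = jωL = j·1.257e+04·0.00106 = 0 + j13.32 Ω
  Z2: Z = R = 20.1 Ω
  Z3: Z = R = 82.1 Ω
Step 3 — With open output, the series arm Z2 and the output shunt Z3 appear in series to ground: Z2 + Z3 = 102.2 Ω.
Step 4 — Parallel with input shunt Z1: Z_in = Z1 || (Z2 + Z3) = 1.707 + j13.1 Ω = 13.21∠82.6° Ω.
Step 5 — Source phasor: V = 152∠0.0° V = 152 V.
Step 6 — Ohm's law: I = V / Z_total = (152) / (1.707 + j13.1) = 1.487 - j11.41 A.
Step 7 — Convert to polar: |I| = 11.51 A, ∠I = -82.6°.

I = 11.51∠-82.6° A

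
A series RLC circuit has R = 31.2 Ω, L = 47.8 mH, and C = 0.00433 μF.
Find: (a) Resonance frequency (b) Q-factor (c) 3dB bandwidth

Step 1 — Resonance: ω₀ = 1/√(LC) = 1/√(0.0478·4.33e-09) = 6.951e+04 rad/s.
Step 2 — f₀ = ω₀/(2π) = 1.106e+04 Hz.
Step 3 — Series Q: Q = ω₀L/R = 6.951e+04·0.0478/31.2 = 106.5.
Step 4 — Bandwidth: Δω = ω₀/Q = 652.7 rad/s; BW = Δω/(2π) = 103.9 Hz.

(a) f₀ = 1.106e+04 Hz  (b) Q = 106.5  (c) BW = 103.9 Hz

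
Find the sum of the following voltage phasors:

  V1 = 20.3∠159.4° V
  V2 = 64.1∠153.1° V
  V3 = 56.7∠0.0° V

Step 1 — Convert each phasor to rectangular form:
  V1 = 20.3·(cos(159.4°) + j·sin(159.4°)) = -19 + j7.142 V
  V2 = 64.1·(cos(153.1°) + j·sin(153.1°)) = -57.16 + j29 V
  V3 = 56.7·(cos(0.0°) + j·sin(0.0°)) = 56.7 V
Step 2 — Sum components: V_total = -19.47 + j36.14 V.
Step 3 — Convert to polar: |V_total| = 41.05 V, ∠V_total = 118.3°.

V_total = 41.05∠118.3° V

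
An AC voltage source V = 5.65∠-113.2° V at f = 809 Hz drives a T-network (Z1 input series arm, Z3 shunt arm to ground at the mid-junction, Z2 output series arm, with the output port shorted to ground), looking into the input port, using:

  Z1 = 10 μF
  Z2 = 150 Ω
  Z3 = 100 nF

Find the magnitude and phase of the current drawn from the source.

Step 1 — Angular frequency: ω = 2π·f = 2π·809 = 5083 rad/s.
Step 2 — Component impedances:
  Z1: Z = 1/(jωC) = -j/(ω·C) = 0 - j19.67 Ω
  Z2: Z = R = 150 Ω
  Z3: Z = 1/(jωC) = -j/(ω·C) = 0 - j1967 Ω
Step 3 — With the output port shorted to ground, the output series arm Z2 runs from the junction to ground; the shunt arm Z3 also runs from the junction to ground. They appear in parallel: Z3 || Z2 = 149.1 - j11.37 Ω.
Step 4 — Series with input arm Z1: Z_in = Z1 + (Z3 || Z2) = 149.1 - j31.04 Ω = 152.3∠-11.8° Ω.
Step 5 — Source phasor: V = 5.65∠-113.2° V = -2.226 - j5.193 V.
Step 6 — Ohm's law: I = V / Z_total = (-2.226 - j5.193) / (149.1 - j31.04) = -0.007357 - j0.03635 A.
Step 7 — Convert to polar: |I| = 0.03709 A, ∠I = -101.4°.

I = 0.03709∠-101.4° A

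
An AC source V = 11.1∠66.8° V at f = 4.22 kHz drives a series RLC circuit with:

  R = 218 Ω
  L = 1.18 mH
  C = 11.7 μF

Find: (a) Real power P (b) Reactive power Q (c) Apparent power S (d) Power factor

Step 1 — Angular frequency: ω = 2π·f = 2π·4220 = 2.652e+04 rad/s.
Step 2 — Component impedances:
  R: Z = R = 218 Ω
  L: Z = jωL = j·2.652e+04·0.00118 = 0 + j31.29 Ω
  C: Z = 1/(jωC) = -j/(ω·C) = 0 - j3.223 Ω
Step 3 — Series combination: Z_total = R + L + C = 218 + j28.06 Ω = 219.8∠7.3° Ω.
Step 4 — Source phasor: V = 11.1∠66.8° V = 4.373 + j10.2 V.
Step 5 — Current: I = V / Z = 0.02566 + j0.0435 A = 0.0505∠59.5° A.
Step 6 — Complex power: S = V·I* = 0.556 + j0.07157 VA.
Step 7 — Real power: P = Re(S) = 0.556 W.
Step 8 — Reactive power: Q = Im(S) = 0.07157 VAR.
Step 9 — Apparent power: |S| = 0.5606 VA.
Step 10 — Power factor: PF = P/|S| = 0.9918 (lagging).

(a) P = 0.556 W  (b) Q = 0.07157 VAR  (c) S = 0.5606 VA  (d) PF = 0.9918 (lagging)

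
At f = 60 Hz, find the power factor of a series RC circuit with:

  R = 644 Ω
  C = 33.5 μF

Step 1 — Angular frequency: ω = 2π·f = 2π·60 = 377 rad/s.
Step 2 — Component impedances:
  R: Z = R = 644 Ω
  C: Z = 1/(jωC) = -j/(ω·C) = 0 - j79.18 Ω
Step 3 — Series combination: Z_total = R + C = 644 - j79.18 Ω = 648.8∠-7.0° Ω.
Step 4 — Power factor: PF = cos(φ) = Re(Z)/|Z| = 644/648.85 = 0.9925.
Step 5 — Type: Im(Z) = -79.18 ⇒ leading (phase φ = -7.0°).

PF = 0.9925 (leading, φ = -7.0°)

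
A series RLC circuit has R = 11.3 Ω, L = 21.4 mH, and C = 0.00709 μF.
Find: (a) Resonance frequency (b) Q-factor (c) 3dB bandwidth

Step 1 — Resonance condition Im(Z)=0 gives ω₀ = 1/√(LC).
Step 2 — ω₀ = 1/√(0.0214·7.09e-09) = 8.118e+04 rad/s.
Step 3 — f₀ = ω₀/(2π) = 1.292e+04 Hz.
Step 4 — Series Q: Q = ω₀L/R = 8.118e+04·0.0214/11.3 = 153.7.
Step 5 — 3dB bandwidth: Δω = ω₀/Q = 528 rad/s; BW = Δω/(2π) = 84.04 Hz.

(a) f₀ = 1.292e+04 Hz  (b) Q = 153.7  (c) BW = 84.04 Hz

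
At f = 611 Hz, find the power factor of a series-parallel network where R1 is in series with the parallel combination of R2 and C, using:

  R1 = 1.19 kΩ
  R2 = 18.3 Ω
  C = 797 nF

Step 1 — Angular frequency: ω = 2π·f = 2π·611 = 3839 rad/s.
Step 2 — Component impedances:
  R1: Z = R = 1190 Ω
  R2: Z = R = 18.3 Ω
  C: Z = 1/(jωC) = -j/(ω·C) = 0 - j326.8 Ω
Step 3 — Parallel branch: R2 || C = 1/(1/R2 + 1/C) = 18.24 - j1.021 Ω.
Step 4 — Series with R1: Z_total = R1 + (R2 || C) = 1208 - j1.021 Ω = 1208∠-0.0° Ω.
Step 5 — Power factor: PF = cos(φ) = Re(Z)/|Z| = 1208/1208 = 1.
Step 6 — Type: Im(Z) = -1.021 ⇒ leading (phase φ = -0.0°).

PF = 1 (leading, φ = -0.0°)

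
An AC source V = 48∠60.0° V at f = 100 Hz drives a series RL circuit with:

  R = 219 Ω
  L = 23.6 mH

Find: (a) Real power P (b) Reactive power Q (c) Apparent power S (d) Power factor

Step 1 — Angular frequency: ω = 2π·f = 2π·100 = 628.3 rad/s.
Step 2 — Component impedances:
  R: Z = R = 219 Ω
  L: Z = jωL = j·628.3·0.0236 = 0 + j14.83 Ω
Step 3 — Series combination: Z_total = R + L = 219 + j14.83 Ω = 219.5∠3.9° Ω.
Step 4 — Source phasor: V = 48∠60.0° V = 24 + j41.57 V.
Step 5 — Current: I = V / Z = 0.1219 + j0.1816 A = 0.2187∠56.1° A.
Step 6 — Complex power: S = V·I* = 10.47 + j0.7091 VA.
Step 7 — Real power: P = Re(S) = 10.47 W.
Step 8 — Reactive power: Q = Im(S) = 0.7091 VAR.
Step 9 — Apparent power: |S| = 10.5 VA.
Step 10 — Power factor: PF = P/|S| = 0.9977 (lagging).

(a) P = 10.47 W  (b) Q = 0.7091 VAR  (c) S = 10.5 VA  (d) PF = 0.9977 (lagging)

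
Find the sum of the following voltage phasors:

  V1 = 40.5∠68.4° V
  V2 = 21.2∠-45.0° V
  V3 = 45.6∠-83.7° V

Step 1 — Convert each phasor to rectangular form:
  V1 = 40.5·(cos(68.4°) + j·sin(68.4°)) = 14.91 + j37.66 V
  V2 = 21.2·(cos(-45.0°) + j·sin(-45.0°)) = 14.99 - j14.99 V
  V3 = 45.6·(cos(-83.7°) + j·sin(-83.7°)) = 5.004 - j45.32 V
Step 2 — Sum components: V_total = 34.9 - j22.66 V.
Step 3 — Convert to polar: |V_total| = 41.61 V, ∠V_total = -33.0°.

V_total = 41.61∠-33.0° V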